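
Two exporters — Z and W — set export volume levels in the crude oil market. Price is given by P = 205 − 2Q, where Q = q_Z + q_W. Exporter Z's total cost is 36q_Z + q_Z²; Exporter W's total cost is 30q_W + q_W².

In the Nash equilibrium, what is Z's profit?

1291.6875

Exporter Z's profit: π = q_Z(205 − 2(q_Z + q_W)) − 36q_Z − q_Z².
∂π/∂q_Z = 169 − 6q_Z − 2q_W = 0, so q_Z = 169/6 − (1/3)q_W.
By the same steps for W: q_W = 175/6 − (1/3)q_Z.
Plugging q_W into Z's best response: q_Z = 169/6 − (1/3)(175/6 − (1/3)q_Z) ⇒ (8/9)q_Z = 166/9, so q_Z = 20.75.
Then q_W = 175/6 − (1/3)·20.75 = 22.25.
Price P = 205 − 2·43 = 119.
Z's profit: (119 − 36)·20.75 − (20.75)² = 1291.6875.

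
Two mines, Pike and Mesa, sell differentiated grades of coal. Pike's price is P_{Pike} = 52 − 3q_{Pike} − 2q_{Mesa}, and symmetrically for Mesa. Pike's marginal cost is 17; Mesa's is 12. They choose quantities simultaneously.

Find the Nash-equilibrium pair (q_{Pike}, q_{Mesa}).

4.0625, 5.3125

Mine Pike's profit: π = q_{Pike}(52 − 3q_{Pike} − 2q_{Mesa}) − 17q_{Pike}.
∂π/∂q_{Pike} = 35 − 6q_{Pike} − 2q_{Mesa} = 0 ⇒ q_{Pike} = 35/6 − (1/3)q_{Mesa}.
Similarly q_{Mesa} = 20/3 − (1/3)q_{Pike}.
Plugging q_{Mesa} into Pike's best response: q_{Pike} = 35/6 − (1/3)(20/3 − (1/3)q_{Pike}) ⇒ (8/9)q_{Pike} = 65/18, so q_{Pike} = 4.0625.
Then q_{Mesa} = 20/3 − (1/3)·4.0625 = 5.3125.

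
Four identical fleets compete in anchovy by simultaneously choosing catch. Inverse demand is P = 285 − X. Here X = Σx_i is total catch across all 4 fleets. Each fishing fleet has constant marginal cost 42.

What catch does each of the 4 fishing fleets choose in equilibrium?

48.6

A representative fishing fleet's profit is π_i = x_i(285 − X) − 42x_i, with X = x_i + Σ_{j≠i} x_j.
First-order condition: 243 − 2x_i − Σ_{j≠i} x_j = 0.
Imposing symmetry (x_j = x for all j) turns Σ_{j≠i} x_j into 3x, so 243 = 5x and x = 48.6.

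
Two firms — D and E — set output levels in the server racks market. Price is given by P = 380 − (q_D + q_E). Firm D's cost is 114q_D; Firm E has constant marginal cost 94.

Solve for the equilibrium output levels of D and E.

Firm D's profit: π = q_D(380 − (q_D + q_E)) − 114q_D.
∂π/∂q_D = 266 − 2q_D − q_E = 0, so q_D = 133 − 0.5q_E.
By the same steps for E: q_E = 143 − 0.5q_D.
Substituting the second reaction function into the first: q_D = 133 − 0.5(143 − 0.5q_D), which gives 0.75q_D = 61.5 ⇒ q_D = 82.
Then q_E = 143 − 0.5·82 = 102.

82, 102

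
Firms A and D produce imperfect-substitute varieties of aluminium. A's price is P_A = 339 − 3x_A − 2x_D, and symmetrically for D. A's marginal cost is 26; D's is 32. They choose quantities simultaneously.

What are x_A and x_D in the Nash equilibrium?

Firm A's profit: π = x_A(339 − 3x_A − 2x_D) − 26x_A.
∂π/∂x_A = 313 − 6x_A − 2x_D = 0 ⇒ x_A = 313/6 − (1/3)x_D.
Similarly x_D = 307/6 − (1/3)x_A.
Substituting the second reaction function into the first: x_A = 313/6 − (1/3)(307/6 − (1/3)x_A), which gives (8/9)x_A = 316/9 ⇒ x_A = 39.5.
Then x_D = 307/6 − (1/3)·39.5 = 38.

39.5, 38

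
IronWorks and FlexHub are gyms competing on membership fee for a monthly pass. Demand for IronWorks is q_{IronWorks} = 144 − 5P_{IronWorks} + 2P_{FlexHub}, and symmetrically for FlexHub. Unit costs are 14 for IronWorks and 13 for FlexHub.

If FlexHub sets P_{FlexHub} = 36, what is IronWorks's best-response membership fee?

IronWorks's profit: π = (P_{IronWorks} − 14)(144 − 5P_{IronWorks} + 2P_{FlexHub}).
∂π/∂P_{IronWorks} = 214 − 10P_{IronWorks} + 2P_{FlexHub} = 0 ⇒ P_{IronWorks} = 21.4 + 0.2P_{FlexHub}.
At P_{FlexHub} = 36: P_{IronWorks} = 21.4 + 0.2·36 = 28.6.

28.6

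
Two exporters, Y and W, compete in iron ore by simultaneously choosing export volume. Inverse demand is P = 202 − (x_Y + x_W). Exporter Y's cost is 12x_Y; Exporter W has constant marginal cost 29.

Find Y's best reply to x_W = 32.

Exporter Y's profit: π = x_Y(202 − (x_Y + x_W)) − 12x_Y.
∂π/∂x_Y = 190 − 2x_Y − x_W = 0, so x_Y = 95 − 0.5x_W.
At x_W = 32: x_Y = 95 − 0.5·32 = 79.

79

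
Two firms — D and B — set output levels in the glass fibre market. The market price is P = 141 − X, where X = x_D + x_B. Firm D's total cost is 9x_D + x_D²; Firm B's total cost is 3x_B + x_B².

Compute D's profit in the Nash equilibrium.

1352

Firm D's profit: π = x_D(141 − (x_D + x_B)) − 9x_D − x_D².
∂π/∂x_D = 132 − 4x_D − x_B = 0, so x_D = 33 − 0.25x_B.
By the same steps for B: x_B = 34.5 − 0.25x_D.
Plugging x_B into D's best response: x_D = 33 − 0.25(34.5 − 0.25x_D) ⇒ 0.9375x_D = 24.375, so x_D = 26.
Then x_B = 34.5 − 0.25·26 = 28.
Price P = 141 − 54 = 87.
D's profit: (87 − 9)·26 − (26)² = 1352.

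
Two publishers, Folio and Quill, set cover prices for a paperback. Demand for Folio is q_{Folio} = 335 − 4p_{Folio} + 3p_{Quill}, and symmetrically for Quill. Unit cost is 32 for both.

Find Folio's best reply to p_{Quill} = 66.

Folio's profit: π = (p_{Folio} − 32)(335 − 4p_{Folio} + 3p_{Quill}).
∂π/∂p_{Folio} = 463 − 8p_{Folio} + 3p_{Quill} = 0 ⇒ p_{Folio} = 57.875 + 0.375p_{Quill}.
At p_{Quill} = 66: p_{Folio} = 57.875 + 0.375·66 = 82.625.

82.625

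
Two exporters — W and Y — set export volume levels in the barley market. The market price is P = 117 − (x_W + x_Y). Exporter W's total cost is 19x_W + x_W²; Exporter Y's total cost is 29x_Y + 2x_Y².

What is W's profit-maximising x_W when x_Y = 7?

Exporter W's profit: π = x_W(117 − (x_W + x_Y)) − 19x_W − x_W².
∂π/∂x_W = 98 − 4x_W − x_Y = 0, so x_W = 24.5 − 0.25x_Y.
At x_Y = 7: x_W = 24.5 − 0.25·7 = 22.75.

22.75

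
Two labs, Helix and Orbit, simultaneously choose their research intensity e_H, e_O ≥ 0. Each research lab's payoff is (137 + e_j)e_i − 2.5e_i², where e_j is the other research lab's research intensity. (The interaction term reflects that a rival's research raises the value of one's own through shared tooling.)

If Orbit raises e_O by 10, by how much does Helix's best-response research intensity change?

2

Helix's payoff is (137 + e_O)e_H − 2.5e_H².
∂π/∂e_H = 137 + e_O − 5e_H = 0, so e_H = 27.4 + 0.2e_O.
The reaction-function slope is 0.2, so a 10-unit rise in e_O moves e_H by 0.2 × 10 = 2. Helix's best response rises — the actions are strategic complements.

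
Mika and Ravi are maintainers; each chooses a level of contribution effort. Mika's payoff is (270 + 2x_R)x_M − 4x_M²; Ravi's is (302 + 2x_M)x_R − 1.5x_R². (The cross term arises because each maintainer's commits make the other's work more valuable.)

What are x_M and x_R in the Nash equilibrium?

70.7, 147.8

Expanding Mika's payoff: 270x_M + 2x_Rx_M − 4x_M².
∂π/∂x_M = 270 + 2x_R − 8x_M = 0, so x_M = 33.75 + 0.25x_R.
Likewise for Ravi: x_R = 302/3 + (2/3)x_M.
Plugging x_R into Mika's best response: x_M = 33.75 + 0.25(302/3 + (2/3)x_M) ⇒ (5/6)x_M = 707/12, so x_M = 70.7.
Then x_R = 302/3 + (2/3)·70.7 = 147.8.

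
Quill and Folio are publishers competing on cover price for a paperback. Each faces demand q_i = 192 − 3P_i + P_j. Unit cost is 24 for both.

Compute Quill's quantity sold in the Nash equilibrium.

86.4

Quill's profit: π = (P_{Quill} − 24)(192 − 3P_{Quill} + P_{Folio}).
∂π/∂P_{Quill} = 264 − 6P_{Quill} + P_{Folio} = 0 ⇒ P_{Quill} = 44 + (1/6)P_{Folio}.
By symmetry P_{Folio} = P_{Quill}; substituting into the reaction function, (5/6)P_{Quill} = 44 and P_{Quill} = 52.8.
q_{Quill} = 192 − 3·52.8 + 52.8 = 86.4.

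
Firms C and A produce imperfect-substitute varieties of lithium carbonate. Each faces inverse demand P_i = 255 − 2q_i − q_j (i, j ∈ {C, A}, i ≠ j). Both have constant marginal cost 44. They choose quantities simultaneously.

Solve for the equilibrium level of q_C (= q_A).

Firm C's profit: π = q_C(255 − 2q_C − q_A) − 44q_C.
∂π/∂q_C = 211 − 4q_C − q_A = 0 ⇒ q_C = 52.75 − 0.25q_A.
By symmetry q_A = q_C; substituting into the reaction function, 1.25q_C = 52.75 and q_C = 42.2.

42.2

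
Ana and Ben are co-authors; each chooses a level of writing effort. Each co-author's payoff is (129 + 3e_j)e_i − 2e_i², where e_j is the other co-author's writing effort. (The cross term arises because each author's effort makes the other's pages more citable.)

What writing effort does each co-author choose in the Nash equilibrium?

Ana's payoff is (129 + 3e_B)e_A − 2e_A².
∂π/∂e_A = 129 + 3e_B − 4e_A = 0, so e_A = 32.25 + 0.75e_B.
By symmetry e_B = e_A; substituting into the reaction function, 0.25e_A = 32.25 and e_A = 129.

129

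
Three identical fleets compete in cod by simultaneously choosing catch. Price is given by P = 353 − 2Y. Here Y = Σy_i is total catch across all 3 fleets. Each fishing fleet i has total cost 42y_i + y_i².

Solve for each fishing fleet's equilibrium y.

31.1

A representative fishing fleet's profit is π_i = y_i(353 − 2Y) − 42y_i − y_i², with Y = y_i + Σ_{j≠i} y_j.
First-order condition: 311 − 6y_i − 2Σ_{j≠i} y_j = 0.
With identical fishing fleets, set every y_j = y: then 311 − 6y − 4y = 0, i.e. y = 311/10 = 31.1.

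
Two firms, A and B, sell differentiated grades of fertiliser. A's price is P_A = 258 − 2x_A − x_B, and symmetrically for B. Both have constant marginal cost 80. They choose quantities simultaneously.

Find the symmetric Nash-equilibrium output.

35.6

Firm A's profit: π = x_A(258 − 2x_A − x_B) − 80x_A.
∂π/∂x_A = 178 − 4x_A − x_B = 0 ⇒ x_A = 44.5 − 0.25x_B.
By symmetry x_B = x_A; substituting into the reaction function, 1.25x_A = 44.5 and x_A = 35.6.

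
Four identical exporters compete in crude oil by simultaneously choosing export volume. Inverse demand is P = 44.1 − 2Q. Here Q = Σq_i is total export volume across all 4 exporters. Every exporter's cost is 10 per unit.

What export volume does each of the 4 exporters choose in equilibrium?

A representative exporter's profit is π_i = q_i(44.1 − 2Q) − 10q_i, with Q = q_i + Σ_{j≠i} q_j.
First-order condition: 34.1 − 4q_i − 2Σ_{j≠i} q_j = 0.
Imposing symmetry (q_j = q for all j) turns Σ_{j≠i} q_j into 3q, so 34.1 = 10q and q = 3.41.

3.41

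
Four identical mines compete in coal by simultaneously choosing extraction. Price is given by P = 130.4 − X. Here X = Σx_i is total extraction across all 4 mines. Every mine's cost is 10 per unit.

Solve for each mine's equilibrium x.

A representative mine's profit is π_i = x_i(130.4 − X) − 10x_i, with X = x_i + Σ_{j≠i} x_j.
First-order condition: 120.4 − 2x_i − Σ_{j≠i} x_j = 0.
With identical mines, set every x_j = x: then 120.4 − 2x − 3x = 0, i.e. x = 120.4/5 = 24.08.

24.08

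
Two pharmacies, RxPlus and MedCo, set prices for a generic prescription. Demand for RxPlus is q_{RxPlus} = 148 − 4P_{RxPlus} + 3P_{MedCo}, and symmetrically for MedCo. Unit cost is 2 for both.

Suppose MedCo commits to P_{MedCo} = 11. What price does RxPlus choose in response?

RxPlus's profit: π = (P_{RxPlus} − 2)(148 − 4P_{RxPlus} + 3P_{MedCo}).
∂π/∂P_{RxPlus} = 156 − 8P_{RxPlus} + 3P_{MedCo} = 0 ⇒ P_{RxPlus} = 19.5 + 0.375P_{MedCo}.
At P_{MedCo} = 11: P_{RxPlus} = 19.5 + 0.375·11 = 23.625.

23.625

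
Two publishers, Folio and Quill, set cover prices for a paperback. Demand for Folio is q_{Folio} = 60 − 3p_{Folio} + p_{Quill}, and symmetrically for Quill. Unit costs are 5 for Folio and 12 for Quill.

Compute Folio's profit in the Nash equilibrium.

Folio's profit: π = (p_{Folio} − 5)(60 − 3p_{Folio} + p_{Quill}).
∂π/∂p_{Folio} = 75 − 6p_{Folio} + p_{Quill} = 0 ⇒ p_{Folio} = 12.5 + (1/6)p_{Quill}.
Similarly p_{Quill} = 16 + (1/6)p_{Folio}.
Solving the two reaction functions simultaneously: (1 − (1/6)(1/6))p_{Folio} = 12.5 + (1/6)·16, so (35/36)p_{Folio} = 91/6 and p_{Folio} = 15.6.
Then p_{Quill} = 16 + (1/6)·15.6 = 18.6.
q_{Folio} = 60 − 3·15.6 + 18.6 = 31.8.
Profit = (15.6 − 5)·31.8 = 337.08.

337.08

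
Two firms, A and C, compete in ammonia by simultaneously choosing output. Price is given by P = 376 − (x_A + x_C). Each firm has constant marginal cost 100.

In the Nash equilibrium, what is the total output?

Firm A's profit: π = x_A(376 − (x_A + x_C)) − 100x_A.
∂π/∂x_A = 276 − 2x_A − x_C = 0, so x_A = 138 − 0.5x_C.
Setting x_A = x_C in the reaction function: x_A = 138 − 0.5x_A, so x_A = 138 / 1.5 = 92.
Total output: 92 + 92 = 184.

184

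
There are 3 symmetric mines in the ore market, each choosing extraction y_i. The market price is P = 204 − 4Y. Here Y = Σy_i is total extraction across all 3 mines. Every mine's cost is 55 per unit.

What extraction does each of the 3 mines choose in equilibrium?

9.3125

A representative mine's profit is π_i = y_i(204 − 4Y) − 55y_i, with Y = y_i + Σ_{j≠i} y_j.
First-order condition: 149 − 8y_i − 4Σ_{j≠i} y_j = 0.
Imposing symmetry (y_j = y for all j) turns Σ_{j≠i} y_j into 2y, so 149 = 16y and y = 9.3125.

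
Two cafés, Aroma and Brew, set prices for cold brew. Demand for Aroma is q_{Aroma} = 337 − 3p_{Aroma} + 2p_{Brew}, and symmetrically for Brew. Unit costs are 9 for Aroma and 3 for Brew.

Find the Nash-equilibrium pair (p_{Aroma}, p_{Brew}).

89.875, 87.625

Aroma's profit: π = (p_{Aroma} − 9)(337 − 3p_{Aroma} + 2p_{Brew}).
∂π/∂p_{Aroma} = 364 − 6p_{Aroma} + 2p_{Brew} = 0 ⇒ p_{Aroma} = 182/3 + (1/3)p_{Brew}.
Similarly p_{Brew} = 173/3 + (1/3)p_{Aroma}.
Substituting the second reaction function into the first: p_{Aroma} = 182/3 + (1/3)(173/3 + (1/3)p_{Aroma}), which gives (8/9)p_{Aroma} = 719/9 ⇒ p_{Aroma} = 89.875.
Then p_{Brew} = 173/3 + (1/3)·89.875 = 87.625.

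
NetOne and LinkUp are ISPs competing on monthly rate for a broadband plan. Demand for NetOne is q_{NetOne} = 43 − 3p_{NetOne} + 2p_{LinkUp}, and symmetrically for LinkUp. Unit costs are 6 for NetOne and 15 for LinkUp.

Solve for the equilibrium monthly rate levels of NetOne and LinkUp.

16.9375, 20.3125

NetOne's profit: π = (p_{NetOne} − 6)(43 − 3p_{NetOne} + 2p_{LinkUp}).
∂π/∂p_{NetOne} = 61 − 6p_{NetOne} + 2p_{LinkUp} = 0 ⇒ p_{NetOne} = 61/6 + (1/3)p_{LinkUp}.
Similarly p_{LinkUp} = 44/3 + (1/3)p_{NetOne}.
Solving the two reaction functions simultaneously: (1 − (1/3)(1/3))p_{NetOne} = 61/6 + (1/3)·(44/3), so (8/9)p_{NetOne} = 271/18 and p_{NetOne} = 16.9375.
Then p_{LinkUp} = 44/3 + (1/3)·16.9375 = 20.3125.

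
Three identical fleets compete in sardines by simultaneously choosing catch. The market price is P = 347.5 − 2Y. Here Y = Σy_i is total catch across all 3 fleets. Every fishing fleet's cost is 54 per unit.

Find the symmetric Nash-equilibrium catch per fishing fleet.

36.6875

A representative fishing fleet's profit is π_i = y_i(347.5 − 2Y) − 54y_i, with Y = y_i + Σ_{j≠i} y_j.
First-order condition: 293.5 − 4y_i − 2Σ_{j≠i} y_j = 0.
In a symmetric equilibrium every fishing fleet chooses the same y, so Σ_{j≠i} y_j = 2y. The condition becomes 293.5 − 8y = 0, giving y = 293.5/8 = 36.6875.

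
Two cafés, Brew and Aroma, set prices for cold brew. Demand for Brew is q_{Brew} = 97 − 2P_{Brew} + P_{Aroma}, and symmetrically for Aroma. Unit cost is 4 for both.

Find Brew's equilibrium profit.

1922

Brew's profit: π = (P_{Brew} − 4)(97 − 2P_{Brew} + P_{Aroma}).
∂π/∂P_{Brew} = 105 − 4P_{Brew} + P_{Aroma} = 0 ⇒ P_{Brew} = 26.25 + 0.25P_{Aroma}.
By symmetry P_{Aroma} = P_{Brew}; substituting into the reaction function, 0.75P_{Brew} = 26.25 and P_{Brew} = 35.
q_{Brew} = 97 − 2·35 + 35 = 62.
Profit = (35 − 4)·62 = 1922.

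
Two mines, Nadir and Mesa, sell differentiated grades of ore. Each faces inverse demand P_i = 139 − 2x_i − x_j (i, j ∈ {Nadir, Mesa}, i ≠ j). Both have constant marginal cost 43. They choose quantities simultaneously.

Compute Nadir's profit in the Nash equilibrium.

Mine Nadir's profit: π = x_{Nadir}(139 − 2x_{Nadir} − x_{Mesa}) − 43x_{Nadir}.
∂π/∂x_{Nadir} = 96 − 4x_{Nadir} − x_{Mesa} = 0 ⇒ x_{Nadir} = 24 − 0.25x_{Mesa}.
By symmetry x_{Mesa} = x_{Nadir}; substituting into the reaction function, 1.25x_{Nadir} = 24 and x_{Nadir} = 19.2.
P_{Nadir} = 139 − 2·19.2 − 19.2 = 81.4.
Profit = (81.4 − 43)·19.2 = 737.28.

737.28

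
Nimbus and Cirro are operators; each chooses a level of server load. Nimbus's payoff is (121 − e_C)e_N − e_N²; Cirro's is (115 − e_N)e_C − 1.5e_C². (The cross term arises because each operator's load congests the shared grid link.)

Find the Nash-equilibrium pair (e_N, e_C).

49.6, 21.8

Expanding Nimbus's payoff: 121e_N − e_Ce_N − e_N².
∂π/∂e_N = 121 − e_C − 2e_N = 0, so e_N = 60.5 − 0.5e_C.
Likewise for Cirro: e_C = 115/3 − (1/3)e_N.
Solving the two reaction functions simultaneously: (1 − (−0.5)(−1/3))e_N = 60.5 − 0.5·(115/3), so (5/6)e_N = 124/3 and e_N = 49.6.
Then e_C = 115/3 − (1/3)·49.6 = 21.8.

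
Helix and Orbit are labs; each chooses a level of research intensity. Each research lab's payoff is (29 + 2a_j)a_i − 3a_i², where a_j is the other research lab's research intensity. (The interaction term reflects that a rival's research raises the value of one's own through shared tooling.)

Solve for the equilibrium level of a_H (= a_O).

7.25

Helix's payoff is (29 + 2a_O)a_H − 3a_H².
∂π/∂a_H = 29 + 2a_O − 6a_H = 0, so a_H = 29/6 + (1/3)a_O.
By symmetry a_O = a_H; substituting into the reaction function, (2/3)a_H = 29/6 and a_H = 7.25.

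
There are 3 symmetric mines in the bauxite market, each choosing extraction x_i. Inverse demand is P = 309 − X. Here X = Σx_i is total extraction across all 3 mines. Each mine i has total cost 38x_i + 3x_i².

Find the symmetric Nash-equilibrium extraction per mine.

27.1

A representative mine's profit is π_i = x_i(309 − X) − 38x_i − 3x_i², with X = x_i + Σ_{j≠i} x_j.
First-order condition: 271 − 8x_i − Σ_{j≠i} x_j = 0.
Imposing symmetry (x_j = x for all j) turns Σ_{j≠i} x_j into 2x, so 271 = 10x and x = 27.1.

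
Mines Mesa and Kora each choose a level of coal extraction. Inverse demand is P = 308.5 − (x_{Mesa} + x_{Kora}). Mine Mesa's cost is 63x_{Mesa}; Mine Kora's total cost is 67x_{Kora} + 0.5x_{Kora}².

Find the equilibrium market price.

162

Mine Mesa's profit: π = x_{Mesa}(308.5 − (x_{Mesa} + x_{Kora})) − 63x_{Mesa}.
∂π/∂x_{Mesa} = 245.5 − 2x_{Mesa} − x_{Kora} = 0, so x_{Mesa} = 122.75 − 0.5x_{Kora}.
For Kora: ∂π/∂x_{Kora} = 241.5 − 3x_{Kora} − x_{Mesa} = 0 ⇒ x_{Kora} = 80.5 − (1/3)x_{Mesa}.
Substituting the second reaction function into the first: x_{Mesa} = 122.75 − 0.5(80.5 − (1/3)x_{Mesa}), which gives (5/6)x_{Mesa} = 82.5 ⇒ x_{Mesa} = 99.
Then x_{Kora} = 80.5 − (1/3)·99 = 47.5.
Equilibrium price: P = 308.5 − 146.5 = 162.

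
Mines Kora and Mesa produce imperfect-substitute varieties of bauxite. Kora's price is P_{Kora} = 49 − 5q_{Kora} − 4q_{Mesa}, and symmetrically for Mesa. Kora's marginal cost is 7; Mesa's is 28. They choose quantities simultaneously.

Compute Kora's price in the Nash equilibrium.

Mine Kora's profit: π = q_{Kora}(49 − 5q_{Kora} − 4q_{Mesa}) − 7q_{Kora}.
∂π/∂q_{Kora} = 42 − 10q_{Kora} − 4q_{Mesa} = 0 ⇒ q_{Kora} = 4.2 − 0.4q_{Mesa}.
Similarly q_{Mesa} = 2.1 − 0.4q_{Kora}.
Plugging q_{Mesa} into Kora's best response: q_{Kora} = 4.2 − 0.4(2.1 − 0.4q_{Kora}) ⇒ 0.84q_{Kora} = 3.36, so q_{Kora} = 4.
Then q_{Mesa} = 2.1 − 0.4·4 = 0.5.
P_{Kora} = 49 − 5·4 − 4·0.5 = 27.

27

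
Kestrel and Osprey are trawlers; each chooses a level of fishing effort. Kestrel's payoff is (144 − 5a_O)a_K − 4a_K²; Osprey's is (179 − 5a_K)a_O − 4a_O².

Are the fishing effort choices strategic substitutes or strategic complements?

strategic substitutes

Expanding Kestrel's payoff: 144a_K − 5a_Oa_K − 4a_K².
∂π/∂a_K = 144 − 5a_O − 8a_K = 0, so a_K = 18 − 0.625a_O.
The best-response slope da_K/da_O = −0.625 < 0: the reaction function is downward-sloping, so the choices are strategic substitutes.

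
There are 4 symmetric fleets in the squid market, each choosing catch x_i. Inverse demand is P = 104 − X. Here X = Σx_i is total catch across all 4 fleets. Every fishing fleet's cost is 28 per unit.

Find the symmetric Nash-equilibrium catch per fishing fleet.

A representative fishing fleet's profit is π_i = x_i(104 − X) − 28x_i, with X = x_i + Σ_{j≠i} x_j.
First-order condition: 76 − 2x_i − Σ_{j≠i} x_j = 0.
With identical fishing fleets, set every x_j = x: then 76 − 2x − 3x = 0, i.e. x = 76/5 = 15.2.

15.2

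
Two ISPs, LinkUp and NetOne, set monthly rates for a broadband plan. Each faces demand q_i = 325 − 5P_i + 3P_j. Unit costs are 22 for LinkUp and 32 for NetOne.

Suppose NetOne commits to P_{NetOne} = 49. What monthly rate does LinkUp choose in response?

58.2

LinkUp's profit: π = (P_{LinkUp} − 22)(325 − 5P_{LinkUp} + 3P_{NetOne}).
∂π/∂P_{LinkUp} = 435 − 10P_{LinkUp} + 3P_{NetOne} = 0 ⇒ P_{LinkUp} = 43.5 + 0.3P_{NetOne}.
At P_{NetOne} = 49: P_{LinkUp} = 43.5 + 0.3·49 = 58.2.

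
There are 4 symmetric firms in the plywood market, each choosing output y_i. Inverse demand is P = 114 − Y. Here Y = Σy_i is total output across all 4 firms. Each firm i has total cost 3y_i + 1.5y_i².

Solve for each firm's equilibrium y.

A representative firm's profit is π_i = y_i(114 − Y) − 3y_i − 1.5y_i², with Y = y_i + Σ_{j≠i} y_j.
First-order condition: 111 − 5y_i − Σ_{j≠i} y_j = 0.
Imposing symmetry (y_j = y for all j) turns Σ_{j≠i} y_j into 3y, so 111 = 8y and y = 13.875.

13.875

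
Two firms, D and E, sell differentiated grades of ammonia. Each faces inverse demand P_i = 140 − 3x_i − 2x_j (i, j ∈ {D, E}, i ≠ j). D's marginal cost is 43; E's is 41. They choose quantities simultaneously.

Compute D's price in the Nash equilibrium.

79

Firm D's profit: π = x_D(140 − 3x_D − 2x_E) − 43x_D.
∂π/∂x_D = 97 − 6x_D − 2x_E = 0 ⇒ x_D = 97/6 − (1/3)x_E.
Similarly x_E = 16.5 − (1/3)x_D.
Plugging x_E into D's best response: x_D = 97/6 − (1/3)(16.5 − (1/3)x_D) ⇒ (8/9)x_D = 32/3, so x_D = 12.
Then x_E = 16.5 − (1/3)·12 = 12.5.
P_D = 140 − 3·12 − 2·12.5 = 79.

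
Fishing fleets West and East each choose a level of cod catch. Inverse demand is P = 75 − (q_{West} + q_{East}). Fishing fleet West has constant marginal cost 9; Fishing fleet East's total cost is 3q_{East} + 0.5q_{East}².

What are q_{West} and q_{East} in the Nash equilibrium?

Fishing fleet West's profit: π = q_{West}(75 − (q_{West} + q_{East})) − 9q_{West}.
∂π/∂q_{West} = 66 − 2q_{West} − q_{East} = 0, so q_{West} = 33 − 0.5q_{East}.
For East: ∂π/∂q_{East} = 72 − 3q_{East} − q_{West} = 0 ⇒ q_{East} = 24 − (1/3)q_{West}.
Solving the two reaction functions simultaneously: (1 − (−0.5)(−1/3))q_{West} = 33 − 0.5·24, so (5/6)q_{West} = 21 and q_{West} = 25.2.
Then q_{East} = 24 − (1/3)·25.2 = 15.6.

25.2, 15.6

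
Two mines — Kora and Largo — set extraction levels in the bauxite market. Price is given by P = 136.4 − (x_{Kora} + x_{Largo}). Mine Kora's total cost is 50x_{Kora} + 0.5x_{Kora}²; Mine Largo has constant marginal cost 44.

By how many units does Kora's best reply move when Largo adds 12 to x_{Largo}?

Mine Kora's profit: π = x_{Kora}(136.4 − (x_{Kora} + x_{Largo})) − 50x_{Kora} − 0.5x_{Kora}².
∂π/∂x_{Kora} = 86.4 − 3x_{Kora} − x_{Largo} = 0, so x_{Kora} = 28.8 − (1/3)x_{Largo}.
The reaction-function slope is −1/3, so a 12-unit rise in x_{Largo} moves x_{Kora} by −1/3 × 12 = −4. Kora's best response falls — the actions are strategic substitutes.

-4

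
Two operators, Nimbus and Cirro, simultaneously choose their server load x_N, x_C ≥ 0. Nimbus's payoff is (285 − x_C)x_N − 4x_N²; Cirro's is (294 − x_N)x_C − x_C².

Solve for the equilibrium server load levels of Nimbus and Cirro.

18.4, 137.8

Expanding Nimbus's payoff: 285x_N − x_Cx_N − 4x_N².
∂π/∂x_N = 285 − x_C − 8x_N = 0, so x_N = 35.625 − 0.125x_C.
Likewise for Cirro: x_C = 147 − 0.5x_N.
Solving the two reaction functions simultaneously: (1 − (−0.125)(−0.5))x_N = 35.625 − 0.125·147, so 0.9375x_N = 17.25 and x_N = 18.4.
Then x_C = 147 − 0.5·18.4 = 137.8.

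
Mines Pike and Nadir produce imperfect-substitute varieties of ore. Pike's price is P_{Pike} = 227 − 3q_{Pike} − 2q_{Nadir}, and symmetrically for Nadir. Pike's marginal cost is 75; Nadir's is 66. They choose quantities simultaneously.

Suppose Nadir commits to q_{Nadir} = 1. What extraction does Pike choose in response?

25

Mine Pike's profit: π = q_{Pike}(227 − 3q_{Pike} − 2q_{Nadir}) − 75q_{Pike}.
∂π/∂q_{Pike} = 152 − 6q_{Pike} − 2q_{Nadir} = 0 ⇒ q_{Pike} = 76/3 − (1/3)q_{Nadir}.
At q_{Nadir} = 1: q_{Pike} = 76/3 − (1/3)·1 = 25.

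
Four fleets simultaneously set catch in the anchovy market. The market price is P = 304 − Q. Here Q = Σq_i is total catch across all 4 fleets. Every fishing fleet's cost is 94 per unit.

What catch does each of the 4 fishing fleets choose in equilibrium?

42

A representative fishing fleet's profit is π_i = q_i(304 − Q) − 94q_i, with Q = q_i + Σ_{j≠i} q_j.
First-order condition: 210 − 2q_i − Σ_{j≠i} q_j = 0.
With identical fishing fleets, set every q_j = q: then 210 − 2q − 3q = 0, i.e. q = 210/5 = 42.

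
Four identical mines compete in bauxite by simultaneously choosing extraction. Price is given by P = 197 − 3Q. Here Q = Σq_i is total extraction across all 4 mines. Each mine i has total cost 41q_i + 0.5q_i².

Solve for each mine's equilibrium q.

9.75

A representative mine's profit is π_i = q_i(197 − 3Q) − 41q_i − 0.5q_i², with Q = q_i + Σ_{j≠i} q_j.
First-order condition: 156 − 7q_i − 3Σ_{j≠i} q_j = 0.
With identical mines, set every q_j = q: then 156 − 7q − 9q = 0, i.e. q = 156/16 = 9.75.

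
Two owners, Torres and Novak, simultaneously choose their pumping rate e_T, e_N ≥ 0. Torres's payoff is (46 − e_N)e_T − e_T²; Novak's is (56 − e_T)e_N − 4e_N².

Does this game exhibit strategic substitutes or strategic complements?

Expanding Torres's payoff: 46e_T − e_Ne_T − e_T².
∂π/∂e_T = 46 − e_N − 2e_T = 0, so e_T = 23 − 0.5e_N.
The best-response slope de_T/de_N = −0.5 < 0: the reaction function is downward-sloping, so the choices are strategic substitutes.

strategic substitutes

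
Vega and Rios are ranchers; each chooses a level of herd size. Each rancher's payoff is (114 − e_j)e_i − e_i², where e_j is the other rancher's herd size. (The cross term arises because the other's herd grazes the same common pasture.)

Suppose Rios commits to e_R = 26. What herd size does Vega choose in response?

44

Vega's payoff is (114 − e_R)e_V − e_V².
∂π/∂e_V = 114 − e_R − 2e_V = 0, so e_V = 57 − 0.5e_R.
At e_R = 26: e_V = 57 − 0.5·26 = 44.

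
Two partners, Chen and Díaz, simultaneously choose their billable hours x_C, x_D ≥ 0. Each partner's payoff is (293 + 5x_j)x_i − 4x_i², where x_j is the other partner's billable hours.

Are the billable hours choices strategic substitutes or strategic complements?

Chen's payoff is (293 + 5x_D)x_C − 4x_C².
∂π/∂x_C = 293 + 5x_D − 8x_C = 0, so x_C = 36.625 + 0.625x_D.
The best-response slope dx_C/dx_D = 0.625 > 0: the reaction function is upward-sloping, so the choices are strategic complements.

strategic complements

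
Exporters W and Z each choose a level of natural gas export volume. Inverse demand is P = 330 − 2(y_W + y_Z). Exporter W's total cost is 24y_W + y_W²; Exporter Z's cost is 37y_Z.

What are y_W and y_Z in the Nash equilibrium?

Exporter W's profit: π = y_W(330 − 2(y_W + y_Z)) − 24y_W − y_W².
∂π/∂y_W = 306 − 6y_W − 2y_Z = 0, so y_W = 51 − (1/3)y_Z.
For Z: ∂π/∂y_Z = 293 − 4y_Z − 2y_W = 0 ⇒ y_Z = 73.25 − 0.5y_W.
Substituting the second reaction function into the first: y_W = 51 − (1/3)(73.25 − 0.5y_W), which gives (5/6)y_W = 319/12 ⇒ y_W = 31.9.
Then y_Z = 73.25 − 0.5·31.9 = 57.3.

31.9, 57.3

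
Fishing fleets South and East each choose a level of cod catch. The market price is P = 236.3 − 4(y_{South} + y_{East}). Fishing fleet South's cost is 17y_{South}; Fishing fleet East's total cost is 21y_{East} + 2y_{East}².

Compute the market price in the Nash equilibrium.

Fishing fleet South's profit: π = y_{South}(236.3 − 4(y_{South} + y_{East})) − 17y_{South}.
∂π/∂y_{South} = 219.3 − 8y_{South} − 4y_{East} = 0, so y_{South} = 27.4125 − 0.5y_{East}.
For East: ∂π/∂y_{East} = 215.3 − 12y_{East} − 4y_{South} = 0 ⇒ y_{East} = 2153/120 − (1/3)y_{South}.
Plugging y_{East} into South's best response: y_{South} = 27.4125 − 0.5(2153/120 − (1/3)y_{South}) ⇒ (5/6)y_{South} = 2213/120, so y_{South} = 22.13.
Then y_{East} = 2153/120 − (1/3)·22.13 = 10.565.
Equilibrium price: P = 236.3 − 4·32.695 = 105.52.

105.52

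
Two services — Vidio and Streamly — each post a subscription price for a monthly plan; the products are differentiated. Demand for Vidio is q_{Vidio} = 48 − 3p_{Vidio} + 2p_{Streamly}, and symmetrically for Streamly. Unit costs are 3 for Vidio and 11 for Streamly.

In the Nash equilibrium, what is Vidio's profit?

Vidio's profit: π = (p_{Vidio} − 3)(48 − 3p_{Vidio} + 2p_{Streamly}).
∂π/∂p_{Vidio} = 57 − 6p_{Vidio} + 2p_{Streamly} = 0 ⇒ p_{Vidio} = 9.5 + (1/3)p_{Streamly}.
Similarly p_{Streamly} = 13.5 + (1/3)p_{Vidio}.
Plugging p_{Streamly} into Vidio's best response: p_{Vidio} = 9.5 + (1/3)(13.5 + (1/3)p_{Vidio}) ⇒ (8/9)p_{Vidio} = 14, so p_{Vidio} = 15.75.
Then p_{Streamly} = 13.5 + (1/3)·15.75 = 18.75.
q_{Vidio} = 48 − 3·15.75 + 2·18.75 = 38.25.
Profit = (15.75 − 3)·38.25 = 487.6875.

487.6875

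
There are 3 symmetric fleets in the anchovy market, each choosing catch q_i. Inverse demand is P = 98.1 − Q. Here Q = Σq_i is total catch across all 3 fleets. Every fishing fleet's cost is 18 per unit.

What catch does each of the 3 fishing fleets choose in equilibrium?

A representative fishing fleet's profit is π_i = q_i(98.1 − Q) − 18q_i, with Q = q_i + Σ_{j≠i} q_j.
First-order condition: 80.1 − 2q_i − Σ_{j≠i} q_j = 0.
Imposing symmetry (q_j = q for all j) turns Σ_{j≠i} q_j into 2q, so 80.1 = 4q and q = 20.025.

20.025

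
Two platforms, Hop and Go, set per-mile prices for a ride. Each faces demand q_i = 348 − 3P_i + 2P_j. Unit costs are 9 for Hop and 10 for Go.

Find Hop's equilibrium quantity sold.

Hop's profit: π = (P_{Hop} − 9)(348 − 3P_{Hop} + 2P_{Go}).
∂π/∂P_{Hop} = 375 − 6P_{Hop} + 2P_{Go} = 0 ⇒ P_{Hop} = 62.5 + (1/3)P_{Go}.
Similarly P_{Go} = 63 + (1/3)P_{Hop}.
Substituting the second reaction function into the first: P_{Hop} = 62.5 + (1/3)(63 + (1/3)P_{Hop}), which gives (8/9)P_{Hop} = 83.5 ⇒ P_{Hop} = 93.9375.
Then P_{Go} = 63 + (1/3)·93.9375 = 94.3125.
q_{Hop} = 348 − 3·93.9375 + 2·94.3125 = 254.8125.

254.8125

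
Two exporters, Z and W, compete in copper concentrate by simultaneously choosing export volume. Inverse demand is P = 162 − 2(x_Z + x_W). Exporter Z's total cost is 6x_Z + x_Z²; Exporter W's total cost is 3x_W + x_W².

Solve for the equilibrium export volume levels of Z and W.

19.3125, 20.0625

Exporter Z's profit: π = x_Z(162 − 2(x_Z + x_W)) − 6x_Z − x_Z².
∂π/∂x_Z = 156 − 6x_Z − 2x_W = 0, so x_Z = 26 − (1/3)x_W.
By the same steps for W: x_W = 26.5 − (1/3)x_Z.
Solving the two reaction functions simultaneously: (1 − (−1/3)(−1/3))x_Z = 26 − (1/3)·26.5, so (8/9)x_Z = 103/6 and x_Z = 19.3125.
Then x_W = 26.5 − (1/3)·19.3125 = 20.0625.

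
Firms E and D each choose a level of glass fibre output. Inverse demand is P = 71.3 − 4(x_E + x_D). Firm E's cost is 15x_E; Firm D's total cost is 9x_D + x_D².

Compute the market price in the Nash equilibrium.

34.6125

Firm E's profit: π = x_E(71.3 − 4(x_E + x_D)) − 15x_E.
∂π/∂x_E = 56.3 − 8x_E − 4x_D = 0, so x_E = 7.0375 − 0.5x_D.
For D: ∂π/∂x_D = 62.3 − 10x_D − 4x_E = 0 ⇒ x_D = 6.23 − 0.4x_E.
Plugging x_D into E's best response: x_E = 7.0375 − 0.5(6.23 − 0.4x_E) ⇒ 0.8x_E = 3.9225, so x_E = 1569/320.
Then x_D = 6.23 − 0.4·(1569/320) = 683/160.
Equilibrium price: P = 71.3 − 4·(587/64) = 34.6125.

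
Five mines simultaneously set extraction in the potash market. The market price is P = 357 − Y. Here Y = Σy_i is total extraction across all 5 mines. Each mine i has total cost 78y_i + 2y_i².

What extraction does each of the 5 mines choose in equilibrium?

27.9

A representative mine's profit is π_i = y_i(357 − Y) − 78y_i − 2y_i², with Y = y_i + Σ_{j≠i} y_j.
First-order condition: 279 − 6y_i − Σ_{j≠i} y_j = 0.
Imposing symmetry (y_j = y for all j) turns Σ_{j≠i} y_j into 4y, so 279 = 10y and y = 27.9.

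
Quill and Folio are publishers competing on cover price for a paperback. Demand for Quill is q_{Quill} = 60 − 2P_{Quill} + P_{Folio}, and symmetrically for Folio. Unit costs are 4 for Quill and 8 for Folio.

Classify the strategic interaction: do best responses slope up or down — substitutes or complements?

Quill's profit: π = (P_{Quill} − 4)(60 − 2P_{Quill} + P_{Folio}).
∂π/∂P_{Quill} = 68 − 4P_{Quill} + P_{Folio} = 0 ⇒ P_{Quill} = 17 + 0.25P_{Folio}.
The best-response slope dP_{Quill}/dP_{Folio} = 0.25 > 0: the reaction function is upward-sloping, so the choices are strategic complements.

strategic complements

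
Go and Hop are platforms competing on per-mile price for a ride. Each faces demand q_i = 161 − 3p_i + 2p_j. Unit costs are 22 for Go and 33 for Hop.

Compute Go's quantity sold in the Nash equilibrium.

110.4375

Go's profit: π = (p_{Go} − 22)(161 − 3p_{Go} + 2p_{Hop}).
∂π/∂p_{Go} = 227 − 6p_{Go} + 2p_{Hop} = 0 ⇒ p_{Go} = 227/6 + (1/3)p_{Hop}.
Similarly p_{Hop} = 130/3 + (1/3)p_{Go}.
Substituting the second reaction function into the first: p_{Go} = 227/6 + (1/3)(130/3 + (1/3)p_{Go}), which gives (8/9)p_{Go} = 941/18 ⇒ p_{Go} = 58.8125.
Then p_{Hop} = 130/3 + (1/3)·58.8125 = 62.9375.
q_{Go} = 161 − 3·58.8125 + 2·62.9375 = 110.4375.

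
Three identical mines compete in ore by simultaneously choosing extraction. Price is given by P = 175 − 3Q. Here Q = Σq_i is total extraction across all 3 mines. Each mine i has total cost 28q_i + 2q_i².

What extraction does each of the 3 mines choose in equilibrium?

9.1875

A representative mine's profit is π_i = q_i(175 − 3Q) − 28q_i − 2q_i², with Q = q_i + Σ_{j≠i} q_j.
First-order condition: 147 − 10q_i − 3Σ_{j≠i} q_j = 0.
With identical mines, set every q_j = q: then 147 − 10q − 6q = 0, i.e. q = 147/16 = 9.1875.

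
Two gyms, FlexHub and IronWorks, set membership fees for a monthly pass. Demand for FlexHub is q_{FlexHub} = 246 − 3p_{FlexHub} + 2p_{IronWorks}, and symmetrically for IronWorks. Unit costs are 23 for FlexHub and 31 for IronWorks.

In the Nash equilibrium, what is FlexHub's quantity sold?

FlexHub's profit: π = (p_{FlexHub} − 23)(246 − 3p_{FlexHub} + 2p_{IronWorks}).
∂π/∂p_{FlexHub} = 315 − 6p_{FlexHub} + 2p_{IronWorks} = 0 ⇒ p_{FlexHub} = 52.5 + (1/3)p_{IronWorks}.
Similarly p_{IronWorks} = 56.5 + (1/3)p_{FlexHub}.
Substituting the second reaction function into the first: p_{FlexHub} = 52.5 + (1/3)(56.5 + (1/3)p_{FlexHub}), which gives (8/9)p_{FlexHub} = 214/3 ⇒ p_{FlexHub} = 80.25.
Then p_{IronWorks} = 56.5 + (1/3)·80.25 = 83.25.
q_{FlexHub} = 246 − 3·80.25 + 2·83.25 = 171.75.

171.75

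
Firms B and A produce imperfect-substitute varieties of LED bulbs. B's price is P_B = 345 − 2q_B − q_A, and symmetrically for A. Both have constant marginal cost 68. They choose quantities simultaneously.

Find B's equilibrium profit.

6138.32

Firm B's profit: π = q_B(345 − 2q_B − q_A) − 68q_B.
∂π/∂q_B = 277 − 4q_B − q_A = 0 ⇒ q_B = 69.25 − 0.25q_A.
Setting q_B = q_A in the reaction function: q_B = 69.25 − 0.25q_B, so q_B = 69.25 / 1.25 = 55.4.
P_B = 345 − 2·55.4 − 55.4 = 178.8.
Profit = (178.8 − 68)·55.4 = 6138.32.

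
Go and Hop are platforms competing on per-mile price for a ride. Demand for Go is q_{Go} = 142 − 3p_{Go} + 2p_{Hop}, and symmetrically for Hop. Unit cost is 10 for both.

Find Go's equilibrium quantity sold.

99

Go's profit: π = (p_{Go} − 10)(142 − 3p_{Go} + 2p_{Hop}).
∂π/∂p_{Go} = 172 − 6p_{Go} + 2p_{Hop} = 0 ⇒ p_{Go} = 86/3 + (1/3)p_{Hop}.
The game is symmetric, so in equilibrium p_{Hop} = p_{Go}: the reaction function gives (2/3)p_{Go} = 86/3, hence p_{Go} = 43.
q_{Go} = 142 − 3·43 + 2·43 = 99.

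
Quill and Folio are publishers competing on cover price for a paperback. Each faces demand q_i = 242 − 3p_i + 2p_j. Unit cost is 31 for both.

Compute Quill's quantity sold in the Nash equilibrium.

Quill's profit: π = (p_{Quill} − 31)(242 − 3p_{Quill} + 2p_{Folio}).
∂π/∂p_{Quill} = 335 − 6p_{Quill} + 2p_{Folio} = 0 ⇒ p_{Quill} = 335/6 + (1/3)p_{Folio}.
The game is symmetric, so in equilibrium p_{Folio} = p_{Quill}: the reaction function gives (2/3)p_{Quill} = 335/6, hence p_{Quill} = 83.75.
q_{Quill} = 242 − 3·83.75 + 2·83.75 = 158.25.

158.25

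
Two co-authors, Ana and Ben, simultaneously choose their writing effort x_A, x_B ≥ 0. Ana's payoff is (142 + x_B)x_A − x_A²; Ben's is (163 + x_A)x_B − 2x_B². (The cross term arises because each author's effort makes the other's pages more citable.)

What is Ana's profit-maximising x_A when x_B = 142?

Expanding Ana's payoff: 142x_A + x_Bx_A − x_A².
∂π/∂x_A = 142 + x_B − 2x_A = 0, so x_A = 71 + 0.5x_B.
At x_B = 142: x_A = 71 + 0.5·142 = 142.

142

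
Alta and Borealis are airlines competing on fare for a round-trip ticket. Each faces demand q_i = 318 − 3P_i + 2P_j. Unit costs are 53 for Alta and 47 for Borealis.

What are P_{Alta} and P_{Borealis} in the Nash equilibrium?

Alta's profit: π = (P_{Alta} − 53)(318 − 3P_{Alta} + 2P_{Borealis}).
∂π/∂P_{Alta} = 477 − 6P_{Alta} + 2P_{Borealis} = 0 ⇒ P_{Alta} = 79.5 + (1/3)P_{Borealis}.
Similarly P_{Borealis} = 76.5 + (1/3)P_{Alta}.
Solving the two reaction functions simultaneously: (1 − (1/3)(1/3))P_{Alta} = 79.5 + (1/3)·76.5, so (8/9)P_{Alta} = 105 and P_{Alta} = 118.125.
Then P_{Borealis} = 76.5 + (1/3)·118.125 = 115.875.

118.125, 115.875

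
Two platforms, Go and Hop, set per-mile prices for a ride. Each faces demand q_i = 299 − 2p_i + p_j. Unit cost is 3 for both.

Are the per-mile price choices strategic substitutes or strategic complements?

strategic complements

Go's profit: π = (p_{Go} − 3)(299 − 2p_{Go} + p_{Hop}).
∂π/∂p_{Go} = 305 − 4p_{Go} + p_{Hop} = 0 ⇒ p_{Go} = 76.25 + 0.25p_{Hop}.
The best-response slope dp_{Go}/dp_{Hop} = 0.25 > 0: the reaction function is upward-sloping, so the choices are strategic complements.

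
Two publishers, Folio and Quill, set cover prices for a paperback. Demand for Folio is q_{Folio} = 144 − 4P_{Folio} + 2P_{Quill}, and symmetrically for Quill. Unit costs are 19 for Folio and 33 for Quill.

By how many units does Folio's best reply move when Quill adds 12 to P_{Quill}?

3

Folio's profit: π = (P_{Folio} − 19)(144 − 4P_{Folio} + 2P_{Quill}).
∂π/∂P_{Folio} = 220 − 8P_{Folio} + 2P_{Quill} = 0 ⇒ P_{Folio} = 27.5 + 0.25P_{Quill}.
The reaction-function slope is 0.25, so a 12-unit rise in P_{Quill} moves P_{Folio} by 0.25 × 12 = 3. Folio's best response rises — the actions are strategic complements.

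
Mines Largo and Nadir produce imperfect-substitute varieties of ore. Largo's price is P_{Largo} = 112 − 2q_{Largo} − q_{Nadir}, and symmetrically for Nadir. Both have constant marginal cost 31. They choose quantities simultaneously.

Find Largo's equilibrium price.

Mine Largo's profit: π = q_{Largo}(112 − 2q_{Largo} − q_{Nadir}) − 31q_{Largo}.
∂π/∂q_{Largo} = 81 − 4q_{Largo} − q_{Nadir} = 0 ⇒ q_{Largo} = 20.25 − 0.25q_{Nadir}.
Setting q_{Largo} = q_{Nadir} in the reaction function: q_{Largo} = 20.25 − 0.25q_{Largo}, so q_{Largo} = 20.25 / 1.25 = 16.2.
P_{Largo} = 112 − 2·16.2 − 16.2 = 63.4.

63.4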